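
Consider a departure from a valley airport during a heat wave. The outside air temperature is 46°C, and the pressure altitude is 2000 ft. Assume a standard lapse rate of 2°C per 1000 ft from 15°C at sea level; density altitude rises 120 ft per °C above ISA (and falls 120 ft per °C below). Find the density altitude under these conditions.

6200 ft

ISA temperature at 2000 ft = 15 − 2 × (2000/1000) = 11°C.
ISA deviation = 46 − 11 = +35°C.
Density altitude = 2000 + 120 × (35) = 2000 + (+4200) = 6200 ft.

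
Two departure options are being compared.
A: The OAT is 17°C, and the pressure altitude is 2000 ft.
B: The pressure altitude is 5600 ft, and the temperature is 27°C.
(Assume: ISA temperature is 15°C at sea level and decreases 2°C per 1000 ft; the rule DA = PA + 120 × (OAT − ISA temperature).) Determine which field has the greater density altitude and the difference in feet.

B by 5664 ft

A: ISA temp = 11°C, deviation +6°C, DA = 2000 + 120 × 6 = 2720 ft.
B: ISA temp = 3.8°C, deviation +23.2°C, DA = 5600 + 120 × 23.2 = 8384 ft.
B is higher by 8384 − 2720 = 5664 ft.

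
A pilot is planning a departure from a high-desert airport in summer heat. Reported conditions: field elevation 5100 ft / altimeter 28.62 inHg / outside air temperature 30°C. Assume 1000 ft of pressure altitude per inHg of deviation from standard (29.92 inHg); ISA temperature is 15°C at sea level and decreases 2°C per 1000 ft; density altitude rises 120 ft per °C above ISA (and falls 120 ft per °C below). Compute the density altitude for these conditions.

Pressure altitude = 5100 + (29.92 − 28.62) × 1000 = 5100 + (+1300) = 6400 ft.
ISA temperature at 6400 ft = 15 − 2 × (6400/1000) = 2.2°C.
ISA deviation = 30 − 2.2 = +27.8°C.
Density altitude = 6400 + 120 × (27.8) = 9736 ft.

9736 ft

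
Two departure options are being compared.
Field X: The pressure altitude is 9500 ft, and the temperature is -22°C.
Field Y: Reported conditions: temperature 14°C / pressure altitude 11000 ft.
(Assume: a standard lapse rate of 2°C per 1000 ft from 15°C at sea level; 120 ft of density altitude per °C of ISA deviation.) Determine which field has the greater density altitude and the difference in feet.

Field X: ISA temp = -4°C, deviation -18°C, DA = 9500 + 120 × (-18) = 7340 ft.
Field Y: ISA temp = -7°C, deviation +21°C, DA = 11000 + 120 × 21 = 13520 ft.
Field Y is higher by 13520 − 7340 = 6180 ft.

Field Y by 6180 ft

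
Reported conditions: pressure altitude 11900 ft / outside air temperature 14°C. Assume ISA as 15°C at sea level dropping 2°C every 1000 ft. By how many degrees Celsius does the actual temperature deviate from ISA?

ISA temperature at 11900 ft = 15 − 2 × (11900/1000) = -8.8°C.
Deviation = OAT − ISA = 14 − (-8.8) = +22.8°C.

ISA+22.8°C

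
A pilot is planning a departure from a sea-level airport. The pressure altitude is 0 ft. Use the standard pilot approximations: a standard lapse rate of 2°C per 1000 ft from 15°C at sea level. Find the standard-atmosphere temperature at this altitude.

15°C

ISA temperature = 15 − 2 × (0/1000) = 15 − 0 = 15°C.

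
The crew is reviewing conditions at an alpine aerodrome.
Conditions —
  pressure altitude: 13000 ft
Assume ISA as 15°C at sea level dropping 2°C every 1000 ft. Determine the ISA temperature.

ISA temperature = 15 − 2 × (13000/1000) = 15 − 26 = -11°C.

-11°C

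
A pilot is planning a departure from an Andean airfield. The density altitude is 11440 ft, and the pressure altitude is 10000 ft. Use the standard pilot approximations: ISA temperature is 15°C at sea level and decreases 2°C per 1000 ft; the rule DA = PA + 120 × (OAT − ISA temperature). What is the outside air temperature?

Density altitude − pressure altitude = 11440 − 10000 = +1440 ft.
At 120 ft/°C that is an ISA deviation of 1440/120 = +12°C.
ISA temperature at 10000 ft = 15 − 2 × (10000/1000) = -5°C.
OAT = ISA + deviation = -5 + (+12) = 7°C.

7°C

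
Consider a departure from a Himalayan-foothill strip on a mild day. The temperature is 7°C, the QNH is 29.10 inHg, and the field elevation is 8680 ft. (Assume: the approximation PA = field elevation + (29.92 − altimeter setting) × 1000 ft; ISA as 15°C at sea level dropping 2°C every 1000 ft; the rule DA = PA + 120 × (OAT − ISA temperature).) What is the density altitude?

10820 ft

Pressure altitude = 8680 + (29.92 − 29.10) × 1000 = 8680 + (+820) = 9500 ft.
ISA temperature at 9500 ft = 15 − 2 × (9500/1000) = -4°C.
ISA deviation = 7 − (-4) = +11°C.
Density altitude = 9500 + 120 × (11) = 10820 ft.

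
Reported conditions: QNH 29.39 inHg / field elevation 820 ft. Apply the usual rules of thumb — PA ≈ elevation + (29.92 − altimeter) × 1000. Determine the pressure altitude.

Pressure correction = (29.92 − 29.39) × 1000 = +530 ft.
Pressure altitude = 820 + (+530) = 1350 ft.

1350 ft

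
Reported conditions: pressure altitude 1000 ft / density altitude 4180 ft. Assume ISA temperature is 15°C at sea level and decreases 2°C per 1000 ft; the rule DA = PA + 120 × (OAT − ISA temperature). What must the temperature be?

39.5°C

Density altitude − pressure altitude = 4180 − 1000 = +3180 ft.
At 120 ft/°C that is an ISA deviation of 3180/120 = +26.5°C.
ISA temperature at 1000 ft = 15 − 2 × (1000/1000) = 13°C.
OAT = ISA + deviation = 13 + (+26.5) = 39.5°C.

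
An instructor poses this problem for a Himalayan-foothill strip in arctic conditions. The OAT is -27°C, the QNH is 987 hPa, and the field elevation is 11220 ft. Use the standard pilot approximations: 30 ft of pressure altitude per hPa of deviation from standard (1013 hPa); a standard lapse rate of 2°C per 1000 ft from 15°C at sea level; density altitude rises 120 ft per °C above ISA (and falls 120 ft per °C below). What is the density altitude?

9840 ft

Pressure altitude = 11220 + (1013 − 987) × 30 = 11220 + (+780) = 12000 ft.
ISA temperature at 12000 ft = 15 − 2 × (12000/1000) = -9°C.
ISA deviation = -27 − (-9) = -18°C.
Density altitude = 12000 + 120 × (-18) = 9840 ft.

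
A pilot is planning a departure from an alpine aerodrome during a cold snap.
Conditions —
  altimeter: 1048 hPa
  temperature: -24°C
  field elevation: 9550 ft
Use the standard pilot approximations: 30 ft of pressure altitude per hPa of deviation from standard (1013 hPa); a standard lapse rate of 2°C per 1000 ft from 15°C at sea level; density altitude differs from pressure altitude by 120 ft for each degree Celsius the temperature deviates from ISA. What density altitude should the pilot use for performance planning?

Pressure altitude = 9550 + (1013 − 1048) × 30 = 9550 + (-1050) = 8500 ft.
ISA temperature at 8500 ft = 15 − 2 × (8500/1000) = -2°C.
ISA deviation = -24 − (-2) = -22°C.
Density altitude = 8500 + 120 × (-22) = 5860 ft.

5860 ft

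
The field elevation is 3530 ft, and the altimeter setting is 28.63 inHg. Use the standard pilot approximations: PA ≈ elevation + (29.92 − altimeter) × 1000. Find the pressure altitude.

Pressure correction = (29.92 − 28.63) × 1000 = +1290 ft.
Pressure altitude = 3530 + (+1290) = 4820 ft.

4820 ft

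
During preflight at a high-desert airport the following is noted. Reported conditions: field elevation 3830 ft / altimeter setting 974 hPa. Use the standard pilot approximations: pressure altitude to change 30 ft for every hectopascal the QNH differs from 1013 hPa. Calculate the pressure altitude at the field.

5000 ft

Pressure correction = (1013 − 974) × 30 = +1170 ft.
Pressure altitude = 3830 + (+1170) = 5000 ft.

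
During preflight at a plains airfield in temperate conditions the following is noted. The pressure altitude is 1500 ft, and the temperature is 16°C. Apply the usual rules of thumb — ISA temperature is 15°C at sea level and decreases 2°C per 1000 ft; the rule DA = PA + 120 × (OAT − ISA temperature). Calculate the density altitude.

ISA temperature at 1500 ft = 15 − 2 × (1500/1000) = 12°C.
ISA deviation = 16 − 12 = +4°C.
Density altitude = 1500 + 120 × (4) = 1500 + (+480) = 1980 ft.

1980 ft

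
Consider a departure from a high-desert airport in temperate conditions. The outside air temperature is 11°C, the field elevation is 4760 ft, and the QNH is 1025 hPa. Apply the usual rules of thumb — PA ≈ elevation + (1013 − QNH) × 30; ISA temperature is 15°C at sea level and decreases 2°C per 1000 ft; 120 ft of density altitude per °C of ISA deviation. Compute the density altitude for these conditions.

4976 ft

Pressure altitude = 4760 + (1013 − 1025) × 30 = 4760 + (-360) = 4400 ft.
ISA temperature at 4400 ft = 15 − 2 × (4400/1000) = 6.2°C.
ISA deviation = 11 − 6.2 = +4.8°C.
Density altitude = 4400 + 120 × (4.8) = 4976 ft.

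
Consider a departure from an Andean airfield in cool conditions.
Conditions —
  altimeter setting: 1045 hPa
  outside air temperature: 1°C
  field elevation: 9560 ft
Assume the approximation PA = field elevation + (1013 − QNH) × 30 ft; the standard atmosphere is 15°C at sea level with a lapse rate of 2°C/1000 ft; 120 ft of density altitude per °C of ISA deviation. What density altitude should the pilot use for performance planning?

8984 ft

Pressure altitude = 9560 + (1013 − 1045) × 30 = 9560 + (-960) = 8600 ft.
ISA temperature at 8600 ft = 15 − 2 × (8600/1000) = -2.2°C.
ISA deviation = 1 − (-2.2) = +3.2°C.
Density altitude = 8600 + 120 × (3.2) = 8984 ft.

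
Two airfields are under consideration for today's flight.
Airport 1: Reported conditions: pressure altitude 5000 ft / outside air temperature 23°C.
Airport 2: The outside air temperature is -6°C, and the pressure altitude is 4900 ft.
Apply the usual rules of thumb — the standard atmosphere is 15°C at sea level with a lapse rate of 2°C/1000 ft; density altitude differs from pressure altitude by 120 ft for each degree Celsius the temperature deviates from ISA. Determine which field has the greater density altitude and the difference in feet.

Airport 1: ISA temp = 5°C, deviation +18°C, DA = 5000 + 120 × 18 = 7160 ft.
Airport 2: ISA temp = 5.2°C, deviation -11.2°C, DA = 4900 + 120 × (-11.2) = 3556 ft.
Airport 1 is higher by 7160 − 3556 = 3604 ft.

Airport 1 by 3604 ft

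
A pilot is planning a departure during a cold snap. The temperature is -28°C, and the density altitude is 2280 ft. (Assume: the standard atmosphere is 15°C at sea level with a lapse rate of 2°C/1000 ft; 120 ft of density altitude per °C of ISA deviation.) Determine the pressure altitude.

DA = PA + 120 × (OAT − (15 − 2·PA/1000)) = PA + 120·OAT − 1800 + 0.24·PA = 1.24·PA + 120·OAT − 1800.
So 1.24·PA = 2280 − 120 × (-28) + 1800 = 7440.
PA = 7440 / 1.24 = 6000 ft.

6000 ft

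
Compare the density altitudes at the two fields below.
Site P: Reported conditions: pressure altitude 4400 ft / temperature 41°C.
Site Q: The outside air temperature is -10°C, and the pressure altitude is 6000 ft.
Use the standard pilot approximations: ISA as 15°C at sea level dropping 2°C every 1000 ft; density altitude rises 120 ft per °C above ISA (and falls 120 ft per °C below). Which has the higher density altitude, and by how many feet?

Site P by 4136 ft

Site P: ISA temp = 6.2°C, deviation +34.8°C, DA = 4400 + 120 × 34.8 = 8576 ft.
Site Q: ISA temp = 3°C, deviation -13°C, DA = 6000 + 120 × (-13) = 4440 ft.
Site P is higher by 8576 − 4440 = 4136 ft.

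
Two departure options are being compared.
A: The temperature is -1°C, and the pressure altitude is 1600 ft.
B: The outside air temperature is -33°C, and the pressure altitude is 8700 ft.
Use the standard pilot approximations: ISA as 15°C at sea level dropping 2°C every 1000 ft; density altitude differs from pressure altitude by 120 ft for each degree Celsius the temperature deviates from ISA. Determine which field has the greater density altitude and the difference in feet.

A: ISA temp = 11.8°C, deviation -12.8°C, DA = 1600 + 120 × (-12.8) = 64 ft.
B: ISA temp = -2.4°C, deviation -30.6°C, DA = 8700 + 120 × (-30.6) = 5028 ft.
B is higher by 5028 − 64 = 4964 ft.

B by 4964 ft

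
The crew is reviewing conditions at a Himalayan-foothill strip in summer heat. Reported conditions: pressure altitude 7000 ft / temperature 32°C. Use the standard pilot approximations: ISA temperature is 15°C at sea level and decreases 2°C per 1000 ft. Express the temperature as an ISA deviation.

ISA temperature at 7000 ft = 15 − 2 × (7000/1000) = 1°C.
Deviation = OAT − ISA = 32 − 1 = +31°C.

ISA+31°C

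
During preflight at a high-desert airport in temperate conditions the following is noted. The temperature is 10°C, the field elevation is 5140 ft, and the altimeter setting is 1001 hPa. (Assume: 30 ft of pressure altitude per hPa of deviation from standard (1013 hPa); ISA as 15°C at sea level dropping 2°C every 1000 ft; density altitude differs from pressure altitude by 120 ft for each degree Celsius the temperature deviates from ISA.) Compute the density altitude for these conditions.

Pressure altitude = 5140 + (1013 − 1001) × 30 = 5140 + (+360) = 5500 ft.
ISA temperature at 5500 ft = 15 − 2 × (5500/1000) = 4°C.
ISA deviation = 10 − 4 = +6°C.
Density altitude = 5500 + 120 × (6) = 6220 ft.

6220 ft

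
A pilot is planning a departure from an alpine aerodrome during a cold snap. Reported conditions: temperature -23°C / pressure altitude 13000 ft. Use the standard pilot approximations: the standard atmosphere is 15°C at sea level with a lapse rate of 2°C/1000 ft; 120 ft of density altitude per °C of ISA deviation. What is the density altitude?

ISA temperature at 13000 ft = 15 − 2 × (13000/1000) = -11°C.
ISA deviation = -23 − (-11) = -12°C.
Density altitude = 13000 + 120 × (-12) = 13000 + (-1440) = 11560 ft.

11560 ft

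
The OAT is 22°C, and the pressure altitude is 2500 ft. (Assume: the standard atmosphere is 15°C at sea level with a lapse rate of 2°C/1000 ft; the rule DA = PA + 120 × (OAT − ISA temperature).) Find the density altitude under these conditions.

ISA temperature at 2500 ft = 15 − 2 × (2500/1000) = 10°C.
ISA deviation = 22 − 10 = +12°C.
Density altitude = 2500 + 120 × (12) = 2500 + (+1440) = 3940 ft.

3940 ft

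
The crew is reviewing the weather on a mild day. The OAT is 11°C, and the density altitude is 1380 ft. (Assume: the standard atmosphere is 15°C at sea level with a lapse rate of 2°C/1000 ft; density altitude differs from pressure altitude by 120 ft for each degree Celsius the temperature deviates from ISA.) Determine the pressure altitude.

1500 ft

DA = PA + 120 × (OAT − (15 − 2·PA/1000)) = PA + 120·OAT − 1800 + 0.24·PA = 1.24·PA + 120·OAT − 1800.
So 1.24·PA = 1380 − 120 × 11 + 1800 = 1860.
PA = 1860 / 1.24 = 1500 ft.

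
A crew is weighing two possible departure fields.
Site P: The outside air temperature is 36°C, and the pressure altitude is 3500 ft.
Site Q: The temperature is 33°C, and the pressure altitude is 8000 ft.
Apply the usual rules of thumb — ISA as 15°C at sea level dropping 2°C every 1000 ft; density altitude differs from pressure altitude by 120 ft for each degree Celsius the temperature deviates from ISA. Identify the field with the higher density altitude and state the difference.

Site P: ISA temp = 8°C, deviation +28°C, DA = 3500 + 120 × 28 = 6860 ft.
Site Q: ISA temp = -1°C, deviation +34°C, DA = 8000 + 120 × 34 = 12080 ft.
Site Q is higher by 12080 − 6860 = 5220 ft.

Site Q by 5220 ft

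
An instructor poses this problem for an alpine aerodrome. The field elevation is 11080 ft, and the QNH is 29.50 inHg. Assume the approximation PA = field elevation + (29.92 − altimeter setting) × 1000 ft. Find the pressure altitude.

Pressure correction = (29.92 − 29.50) × 1000 = +420 ft.
Pressure altitude = 11080 + (+420) = 11500 ft.

11500 ft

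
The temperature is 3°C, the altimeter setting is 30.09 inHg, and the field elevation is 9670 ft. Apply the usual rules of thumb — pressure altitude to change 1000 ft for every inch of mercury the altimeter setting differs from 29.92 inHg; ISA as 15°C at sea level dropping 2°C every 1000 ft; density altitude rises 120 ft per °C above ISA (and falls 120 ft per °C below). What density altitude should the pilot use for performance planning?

Pressure altitude = 9670 + (29.92 − 30.09) × 1000 = 9670 + (-170) = 9500 ft.
ISA temperature at 9500 ft = 15 − 2 × (9500/1000) = -4°C.
ISA deviation = 3 − (-4) = +7°C.
Density altitude = 9500 + 120 × (7) = 10340 ft.

10340 ft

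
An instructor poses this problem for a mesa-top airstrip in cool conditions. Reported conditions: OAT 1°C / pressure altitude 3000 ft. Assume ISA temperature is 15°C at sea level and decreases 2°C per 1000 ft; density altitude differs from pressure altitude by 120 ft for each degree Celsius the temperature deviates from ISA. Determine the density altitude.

ISA temperature at 3000 ft = 15 − 2 × (3000/1000) = 9°C.
ISA deviation = 1 − 9 = -8°C.
Density altitude = 3000 + 120 × (-8) = 3000 + (-960) = 2040 ft.

2040 ft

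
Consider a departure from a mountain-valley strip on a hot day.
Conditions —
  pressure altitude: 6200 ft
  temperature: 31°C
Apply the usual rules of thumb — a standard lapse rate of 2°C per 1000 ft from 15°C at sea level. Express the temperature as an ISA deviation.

ISA temperature at 6200 ft = 15 − 2 × (6200/1000) = 2.6°C.
Deviation = OAT − ISA = 31 − 2.6 = +28.4°C.

ISA+28.4°C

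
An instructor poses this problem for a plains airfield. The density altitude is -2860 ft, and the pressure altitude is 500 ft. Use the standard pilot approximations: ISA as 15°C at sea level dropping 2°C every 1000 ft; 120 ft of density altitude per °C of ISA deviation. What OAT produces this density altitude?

-14°C

Density altitude − pressure altitude = -2860 − 500 = -3360 ft.
At 120 ft/°C that is an ISA deviation of -3360/120 = -28°C.
ISA temperature at 500 ft = 15 − 2 × (500/1000) = 14°C.
OAT = ISA + deviation = 14 + (-28) = -14°C.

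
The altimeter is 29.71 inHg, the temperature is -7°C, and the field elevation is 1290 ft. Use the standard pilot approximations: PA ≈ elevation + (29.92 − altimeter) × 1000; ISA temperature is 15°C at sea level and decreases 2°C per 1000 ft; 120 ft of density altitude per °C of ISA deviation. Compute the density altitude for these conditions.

Pressure altitude = 1290 + (29.92 − 29.71) × 1000 = 1290 + (+210) = 1500 ft.
ISA temperature at 1500 ft = 15 − 2 × (1500/1000) = 12°C.
ISA deviation = -7 − 12 = -19°C.
Density altitude = 1500 + 120 × (-19) = -780 ft.

-780 ft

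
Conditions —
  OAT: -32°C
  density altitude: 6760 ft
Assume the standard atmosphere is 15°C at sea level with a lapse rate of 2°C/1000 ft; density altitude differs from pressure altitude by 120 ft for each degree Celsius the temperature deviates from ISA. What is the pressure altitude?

10000 ft

DA = PA + 120 × (OAT − (15 − 2·PA/1000)) = PA + 120·OAT − 1800 + 0.24·PA = 1.24·PA + 120·OAT − 1800.
So 1.24·PA = 6760 − 120 × (-32) + 1800 = 12400.
PA = 12400 / 1.24 = 10000 ft.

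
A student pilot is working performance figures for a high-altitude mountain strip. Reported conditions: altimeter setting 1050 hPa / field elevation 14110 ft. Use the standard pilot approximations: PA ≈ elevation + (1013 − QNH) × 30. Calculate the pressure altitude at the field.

13000 ft

Pressure correction = (1013 − 1050) × 30 = -1110 ft.
Pressure altitude = 14110 + (-1110) = 13000 ft.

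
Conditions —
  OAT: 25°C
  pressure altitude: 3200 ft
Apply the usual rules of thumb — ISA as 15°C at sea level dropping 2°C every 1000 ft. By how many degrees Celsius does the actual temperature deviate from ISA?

ISA temperature at 3200 ft = 15 − 2 × (3200/1000) = 8.6°C.
Deviation = OAT − ISA = 25 − 8.6 = +16.4°C.

ISA+16.4°C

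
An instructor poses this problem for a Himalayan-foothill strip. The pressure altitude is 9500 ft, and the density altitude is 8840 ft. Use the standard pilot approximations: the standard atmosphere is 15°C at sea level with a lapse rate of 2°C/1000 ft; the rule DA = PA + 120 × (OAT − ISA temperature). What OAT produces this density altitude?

-9.5°C

Density altitude − pressure altitude = 8840 − 9500 = -660 ft.
At 120 ft/°C that is an ISA deviation of -660/120 = -5.5°C.
ISA temperature at 9500 ft = 15 − 2 × (9500/1000) = -4°C.
OAT = ISA + deviation = -4 + (-5.5) = -9.5°C.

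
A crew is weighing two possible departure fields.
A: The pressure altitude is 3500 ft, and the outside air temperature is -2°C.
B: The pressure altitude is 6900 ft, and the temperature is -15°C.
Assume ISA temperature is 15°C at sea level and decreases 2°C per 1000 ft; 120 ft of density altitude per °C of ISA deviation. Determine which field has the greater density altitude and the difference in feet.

B by 2656 ft

A: ISA temp = 8°C, deviation -10°C, DA = 3500 + 120 × (-10) = 2300 ft.
B: ISA temp = 1.2°C, deviation -16.2°C, DA = 6900 + 120 × (-16.2) = 4956 ft.
B is higher by 4956 − 2300 = 2656 ft.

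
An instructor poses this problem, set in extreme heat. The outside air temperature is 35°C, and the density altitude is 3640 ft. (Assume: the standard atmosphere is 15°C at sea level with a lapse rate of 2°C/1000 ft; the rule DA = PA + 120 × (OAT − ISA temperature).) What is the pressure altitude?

DA = PA + 120 × (OAT − (15 − 2·PA/1000)) = PA + 120·OAT − 1800 + 0.24·PA = 1.24·PA + 120·OAT − 1800.
So 1.24·PA = 3640 − 120 × 35 + 1800 = 1240.
PA = 1240 / 1.24 = 1000 ft.

1000 ft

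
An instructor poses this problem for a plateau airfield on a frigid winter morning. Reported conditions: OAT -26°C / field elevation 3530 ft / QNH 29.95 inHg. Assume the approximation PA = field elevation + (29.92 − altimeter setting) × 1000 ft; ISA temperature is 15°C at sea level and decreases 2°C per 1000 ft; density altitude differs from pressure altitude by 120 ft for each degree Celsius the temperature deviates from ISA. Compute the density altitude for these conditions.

-580 ft

Pressure altitude = 3530 + (29.92 − 29.95) × 1000 = 3530 + (-30) = 3500 ft.
ISA temperature at 3500 ft = 15 − 2 × (3500/1000) = 8°C.
ISA deviation = -26 − 8 = -34°C.
Density altitude = 3500 + 120 × (-34) = -580 ft.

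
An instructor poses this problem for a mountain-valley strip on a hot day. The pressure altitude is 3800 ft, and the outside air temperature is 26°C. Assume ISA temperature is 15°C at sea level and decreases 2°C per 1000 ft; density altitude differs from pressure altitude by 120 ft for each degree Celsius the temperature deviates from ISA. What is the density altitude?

6032 ft

ISA temperature at 3800 ft = 15 − 2 × (3800/1000) = 7.4°C.
ISA deviation = 26 − 7.4 = +18.6°C.
Density altitude = 3800 + 120 × (18.6) = 3800 + (+2232) = 6032 ft.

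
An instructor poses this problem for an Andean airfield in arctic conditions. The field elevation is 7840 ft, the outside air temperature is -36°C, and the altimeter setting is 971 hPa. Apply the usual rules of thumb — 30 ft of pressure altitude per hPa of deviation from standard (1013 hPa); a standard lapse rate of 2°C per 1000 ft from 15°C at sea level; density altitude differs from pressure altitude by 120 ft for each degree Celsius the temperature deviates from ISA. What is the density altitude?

5164 ft

Pressure altitude = 7840 + (1013 − 971) × 30 = 7840 + (+1260) = 9100 ft.
ISA temperature at 9100 ft = 15 − 2 × (9100/1000) = -3.2°C.
ISA deviation = -36 − (-3.2) = -32.8°C.
Density altitude = 9100 + 120 × (-32.8) = 5164 ft.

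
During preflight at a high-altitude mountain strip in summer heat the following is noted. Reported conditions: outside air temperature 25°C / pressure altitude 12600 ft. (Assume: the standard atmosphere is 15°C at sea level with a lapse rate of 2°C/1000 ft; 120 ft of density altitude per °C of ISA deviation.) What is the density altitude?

16824 ft

ISA temperature at 12600 ft = 15 − 2 × (12600/1000) = -10.2°C.
ISA deviation = 25 − (-10.2) = +35.2°C.
Density altitude = 12600 + 120 × (35.2) = 12600 + (+4224) = 16824 ft.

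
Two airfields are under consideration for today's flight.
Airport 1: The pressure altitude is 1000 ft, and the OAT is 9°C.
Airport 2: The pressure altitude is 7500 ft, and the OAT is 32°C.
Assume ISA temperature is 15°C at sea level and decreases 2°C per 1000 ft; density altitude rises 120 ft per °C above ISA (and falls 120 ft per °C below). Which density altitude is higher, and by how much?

Airport 2 by 10820 ft

Airport 1: ISA temp = 13°C, deviation -4°C, DA = 1000 + 120 × (-4) = 520 ft.
Airport 2: ISA temp = 0°C, deviation +32°C, DA = 7500 + 120 × 32 = 11340 ft.
Airport 2 is higher by 11340 − 520 = 10820 ft.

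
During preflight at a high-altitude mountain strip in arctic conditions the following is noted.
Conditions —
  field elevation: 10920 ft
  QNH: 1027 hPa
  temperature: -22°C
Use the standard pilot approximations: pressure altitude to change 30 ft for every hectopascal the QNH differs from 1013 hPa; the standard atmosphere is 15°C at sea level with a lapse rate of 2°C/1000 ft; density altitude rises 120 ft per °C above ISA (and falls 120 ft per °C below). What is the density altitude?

8580 ft

Pressure altitude = 10920 + (1013 − 1027) × 30 = 10920 + (-420) = 10500 ft.
ISA temperature at 10500 ft = 15 − 2 × (10500/1000) = -6°C.
ISA deviation = -22 − (-6) = -16°C.
Density altitude = 10500 + 120 × (-16) = 8580 ft.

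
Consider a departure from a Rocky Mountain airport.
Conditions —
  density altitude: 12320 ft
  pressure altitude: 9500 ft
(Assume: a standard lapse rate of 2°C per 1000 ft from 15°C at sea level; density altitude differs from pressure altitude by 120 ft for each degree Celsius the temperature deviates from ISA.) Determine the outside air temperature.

Density altitude − pressure altitude = 12320 − 9500 = +2820 ft.
At 120 ft/°C that is an ISA deviation of 2820/120 = +23.5°C.
ISA temperature at 9500 ft = 15 − 2 × (9500/1000) = -4°C.
OAT = ISA + deviation = -4 + (+23.5) = 19.5°C.

19.5°C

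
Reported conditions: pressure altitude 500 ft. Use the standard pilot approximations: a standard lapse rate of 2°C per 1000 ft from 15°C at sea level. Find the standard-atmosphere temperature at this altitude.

14°C

ISA temperature = 15 − 2 × (500/1000) = 15 − 1 = 14°C.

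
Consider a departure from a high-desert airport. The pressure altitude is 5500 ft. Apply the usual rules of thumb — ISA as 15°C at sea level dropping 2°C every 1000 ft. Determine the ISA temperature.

ISA temperature = 15 − 2 × (5500/1000) = 15 − 11 = 4°C.

4°C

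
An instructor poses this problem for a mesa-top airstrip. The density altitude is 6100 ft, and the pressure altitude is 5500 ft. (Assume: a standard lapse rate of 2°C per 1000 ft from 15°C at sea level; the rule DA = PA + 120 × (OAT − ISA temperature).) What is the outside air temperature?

Density altitude − pressure altitude = 6100 − 5500 = +600 ft.
At 120 ft/°C that is an ISA deviation of 600/120 = +5°C.
ISA temperature at 5500 ft = 15 − 2 × (5500/1000) = 4°C.
OAT = ISA + deviation = 4 + (+5) = 9°C.

9°C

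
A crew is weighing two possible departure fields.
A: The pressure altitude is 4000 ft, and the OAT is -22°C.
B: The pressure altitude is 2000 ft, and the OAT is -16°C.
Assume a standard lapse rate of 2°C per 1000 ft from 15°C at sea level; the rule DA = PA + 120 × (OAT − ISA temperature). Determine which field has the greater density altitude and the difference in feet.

A by 1760 ft

A: ISA temp = 7°C, deviation -29°C, DA = 4000 + 120 × (-29) = 520 ft.
B: ISA temp = 11°C, deviation -27°C, DA = 2000 + 120 × (-27) = -1240 ft.
A is higher by 520 − (-1240) = 1760 ft.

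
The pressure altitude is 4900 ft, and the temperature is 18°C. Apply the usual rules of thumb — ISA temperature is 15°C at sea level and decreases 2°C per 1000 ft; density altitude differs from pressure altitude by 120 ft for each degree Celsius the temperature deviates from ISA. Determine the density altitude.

6436 ft

ISA temperature at 4900 ft = 15 − 2 × (4900/1000) = 5.2°C.
ISA deviation = 18 − 5.2 = +12.8°C.
Density altitude = 4900 + 120 × (12.8) = 4900 + (+1536) = 6436 ft.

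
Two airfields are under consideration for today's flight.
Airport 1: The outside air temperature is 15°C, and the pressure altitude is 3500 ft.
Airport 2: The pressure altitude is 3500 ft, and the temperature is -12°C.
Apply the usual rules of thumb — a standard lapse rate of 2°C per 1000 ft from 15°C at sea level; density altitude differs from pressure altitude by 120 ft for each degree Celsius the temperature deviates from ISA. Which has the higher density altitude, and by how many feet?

Airport 1: ISA temp = 8°C, deviation +7°C, DA = 3500 + 120 × 7 = 4340 ft.
Airport 2: ISA temp = 8°C, deviation -20°C, DA = 3500 + 120 × (-20) = 1100 ft.
Airport 1 is higher by 4340 − 1100 = 3240 ft.

Airport 1 by 3240 ft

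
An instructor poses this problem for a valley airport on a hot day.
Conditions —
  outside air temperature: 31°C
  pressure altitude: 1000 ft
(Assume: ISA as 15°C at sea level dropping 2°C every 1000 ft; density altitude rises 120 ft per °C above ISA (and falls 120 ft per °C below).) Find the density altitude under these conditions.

3160 ft

ISA temperature at 1000 ft = 15 − 2 × (1000/1000) = 13°C.
ISA deviation = 31 − 13 = +18°C.
Density altitude = 1000 + 120 × (18) = 1000 + (+2160) = 3160 ft.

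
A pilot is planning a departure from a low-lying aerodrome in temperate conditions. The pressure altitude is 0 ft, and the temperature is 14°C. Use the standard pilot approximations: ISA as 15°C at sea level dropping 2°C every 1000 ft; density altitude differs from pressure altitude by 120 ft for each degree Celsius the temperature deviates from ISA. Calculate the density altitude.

-120 ft

ISA temperature at 0 ft = 15 − 2 × (0/1000) = 15°C.
ISA deviation = 14 − 15 = -1°C.
Density altitude = 0 + 120 × (-1) = 0 + (-120) = -120 ft.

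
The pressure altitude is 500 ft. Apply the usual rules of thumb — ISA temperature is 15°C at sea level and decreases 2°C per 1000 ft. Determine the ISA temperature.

14°C

ISA temperature = 15 − 2 × (500/1000) = 15 − 1 = 14°C.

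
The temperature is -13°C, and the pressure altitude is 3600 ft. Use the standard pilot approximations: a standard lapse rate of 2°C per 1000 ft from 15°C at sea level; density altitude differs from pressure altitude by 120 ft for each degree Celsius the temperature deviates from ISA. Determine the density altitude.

1104 ft

ISA temperature at 3600 ft = 15 − 2 × (3600/1000) = 7.8°C.
ISA deviation = -13 − 7.8 = -20.8°C.
Density altitude = 3600 + 120 × (-20.8) = 3600 + (-2496) = 1104 ft.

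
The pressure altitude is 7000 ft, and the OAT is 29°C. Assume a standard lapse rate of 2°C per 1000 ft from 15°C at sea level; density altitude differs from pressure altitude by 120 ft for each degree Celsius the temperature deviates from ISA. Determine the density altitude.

ISA temperature at 7000 ft = 15 − 2 × (7000/1000) = 1°C.
ISA deviation = 29 − 1 = +28°C.
Density altitude = 7000 + 120 × (28) = 7000 + (+3360) = 10360 ft.

10360 ft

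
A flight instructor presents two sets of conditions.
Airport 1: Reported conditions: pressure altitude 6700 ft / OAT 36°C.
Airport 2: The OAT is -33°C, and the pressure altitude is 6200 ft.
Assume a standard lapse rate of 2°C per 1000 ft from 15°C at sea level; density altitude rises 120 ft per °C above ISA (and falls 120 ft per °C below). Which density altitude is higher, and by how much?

Airport 1: ISA temp = 1.6°C, deviation +34.4°C, DA = 6700 + 120 × 34.4 = 10828 ft.
Airport 2: ISA temp = 2.6°C, deviation -35.6°C, DA = 6200 + 120 × (-35.6) = 1928 ft.
Airport 1 is higher by 10828 − 1928 = 8900 ft.

Airport 1 by 8900 ft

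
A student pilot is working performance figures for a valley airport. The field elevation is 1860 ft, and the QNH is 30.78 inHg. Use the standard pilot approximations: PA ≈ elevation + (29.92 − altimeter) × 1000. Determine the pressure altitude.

Pressure correction = (29.92 − 30.78) × 1000 = -860 ft.
Pressure altitude = 1860 + (-860) = 1000 ft.

1000 ft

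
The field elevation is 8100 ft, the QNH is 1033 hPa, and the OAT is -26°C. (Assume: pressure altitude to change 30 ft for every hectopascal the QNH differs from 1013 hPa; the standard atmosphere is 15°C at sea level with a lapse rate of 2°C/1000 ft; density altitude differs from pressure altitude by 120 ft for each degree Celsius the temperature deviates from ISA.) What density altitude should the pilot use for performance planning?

4380 ft

Pressure altitude = 8100 + (1013 − 1033) × 30 = 8100 + (-600) = 7500 ft.
ISA temperature at 7500 ft = 15 − 2 × (7500/1000) = 0°C.
ISA deviation = -26 − 0 = -26°C.
Density altitude = 7500 + 120 × (-26) = 4380 ft.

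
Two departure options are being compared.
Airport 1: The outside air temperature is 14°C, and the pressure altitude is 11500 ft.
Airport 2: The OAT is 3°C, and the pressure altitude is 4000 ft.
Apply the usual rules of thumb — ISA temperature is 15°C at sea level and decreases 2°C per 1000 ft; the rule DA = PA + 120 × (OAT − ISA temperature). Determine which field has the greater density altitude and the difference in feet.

Airport 1 by 10620 ft

Airport 1: ISA temp = -8°C, deviation +22°C, DA = 11500 + 120 × 22 = 14140 ft.
Airport 2: ISA temp = 7°C, deviation -4°C, DA = 4000 + 120 × (-4) = 3520 ft.
Airport 1 is higher by 14140 − 3520 = 10620 ft.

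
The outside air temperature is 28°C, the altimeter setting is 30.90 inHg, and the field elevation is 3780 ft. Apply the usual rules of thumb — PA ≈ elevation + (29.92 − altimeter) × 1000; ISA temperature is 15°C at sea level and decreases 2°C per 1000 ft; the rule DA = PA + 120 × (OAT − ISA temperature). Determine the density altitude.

Pressure altitude = 3780 + (29.92 − 30.90) × 1000 = 3780 + (-980) = 2800 ft.
ISA temperature at 2800 ft = 15 − 2 × (2800/1000) = 9.4°C.
ISA deviation = 28 − 9.4 = +18.6°C.
Density altitude = 2800 + 120 × (18.6) = 5032 ft.

5032 ft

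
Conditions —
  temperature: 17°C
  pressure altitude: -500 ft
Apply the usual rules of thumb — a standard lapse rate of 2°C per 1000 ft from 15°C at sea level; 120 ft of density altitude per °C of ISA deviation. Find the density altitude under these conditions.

ISA temperature at -500 ft = 15 − 2 × (-500/1000) = 16°C.
ISA deviation = 17 − 16 = +1°C.
Density altitude = -500 + 120 × (1) = -500 + (+120) = -380 ft.

-380 ft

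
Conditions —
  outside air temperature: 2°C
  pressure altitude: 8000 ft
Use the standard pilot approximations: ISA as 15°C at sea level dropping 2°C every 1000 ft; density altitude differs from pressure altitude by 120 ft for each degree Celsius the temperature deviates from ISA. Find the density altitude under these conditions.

ISA temperature at 8000 ft = 15 − 2 × (8000/1000) = -1°C.
ISA deviation = 2 − (-1) = +3°C.
Density altitude = 8000 + 120 × (3) = 8000 + (+360) = 8360 ft.

8360 ft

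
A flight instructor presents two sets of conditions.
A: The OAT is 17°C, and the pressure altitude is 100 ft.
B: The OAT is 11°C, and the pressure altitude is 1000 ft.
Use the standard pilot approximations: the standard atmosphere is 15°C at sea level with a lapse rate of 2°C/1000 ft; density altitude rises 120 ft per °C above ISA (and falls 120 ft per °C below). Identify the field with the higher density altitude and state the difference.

A: ISA temp = 14.8°C, deviation +2.2°C, DA = 100 + 120 × 2.2 = 364 ft.
B: ISA temp = 13°C, deviation -2°C, DA = 1000 + 120 × (-2) = 760 ft.
B is higher by 760 − 364 = 396 ft.

B by 396 ft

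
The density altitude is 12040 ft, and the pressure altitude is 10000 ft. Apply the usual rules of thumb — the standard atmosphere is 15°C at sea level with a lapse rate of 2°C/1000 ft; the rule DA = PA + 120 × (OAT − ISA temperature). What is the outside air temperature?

12°C

Density altitude − pressure altitude = 12040 − 10000 = +2040 ft.
At 120 ft/°C that is an ISA deviation of 2040/120 = +17°C.
ISA temperature at 10000 ft = 15 − 2 × (10000/1000) = -5°C.
OAT = ISA + deviation = -5 + (+17) = 12°C.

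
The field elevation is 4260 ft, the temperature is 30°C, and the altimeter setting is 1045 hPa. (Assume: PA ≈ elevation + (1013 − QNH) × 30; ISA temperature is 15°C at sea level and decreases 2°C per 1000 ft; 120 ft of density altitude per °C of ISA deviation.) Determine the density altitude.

Pressure altitude = 4260 + (1013 − 1045) × 30 = 4260 + (-960) = 3300 ft.
ISA temperature at 3300 ft = 15 − 2 × (3300/1000) = 8.4°C.
ISA deviation = 30 − 8.4 = +21.6°C.
Density altitude = 3300 + 120 × (21.6) = 5892 ft.

5892 ft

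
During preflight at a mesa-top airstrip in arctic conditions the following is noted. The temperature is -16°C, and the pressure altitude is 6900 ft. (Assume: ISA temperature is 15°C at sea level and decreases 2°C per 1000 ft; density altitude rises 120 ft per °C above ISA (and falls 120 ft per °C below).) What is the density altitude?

ISA temperature at 6900 ft = 15 − 2 × (6900/1000) = 1.2°C.
ISA deviation = -16 − 1.2 = -17.2°C.
Density altitude = 6900 + 120 × (-17.2) = 6900 + (-2064) = 4836 ft.

4836 ft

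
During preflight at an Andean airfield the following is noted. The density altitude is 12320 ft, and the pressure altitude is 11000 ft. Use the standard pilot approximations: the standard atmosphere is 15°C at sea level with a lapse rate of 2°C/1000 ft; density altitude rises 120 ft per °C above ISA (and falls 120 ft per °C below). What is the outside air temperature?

Density altitude − pressure altitude = 12320 − 11000 = +1320 ft.
At 120 ft/°C that is an ISA deviation of 1320/120 = +11°C.
ISA temperature at 11000 ft = 15 − 2 × (11000/1000) = -7°C.
OAT = ISA + deviation = -7 + (+11) = 4°C.

4°C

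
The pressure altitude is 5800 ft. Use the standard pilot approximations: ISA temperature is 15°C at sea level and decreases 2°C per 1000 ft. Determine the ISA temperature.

3.4°C

ISA temperature = 15 − 2 × (5800/1000) = 15 − 11.6 = 3.4°C.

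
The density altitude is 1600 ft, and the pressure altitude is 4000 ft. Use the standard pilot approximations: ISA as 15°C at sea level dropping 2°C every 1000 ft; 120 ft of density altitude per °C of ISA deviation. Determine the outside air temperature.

-13°C

Density altitude − pressure altitude = 1600 − 4000 = -2400 ft.
At 120 ft/°C that is an ISA deviation of -2400/120 = -20°C.
ISA temperature at 4000 ft = 15 − 2 × (4000/1000) = 7°C.
OAT = ISA + deviation = 7 + (-20) = -13°C.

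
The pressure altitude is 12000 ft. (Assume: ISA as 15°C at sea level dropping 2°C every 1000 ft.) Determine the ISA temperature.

-9°C

ISA temperature = 15 − 2 × (12000/1000) = 15 − 24 = -9°C.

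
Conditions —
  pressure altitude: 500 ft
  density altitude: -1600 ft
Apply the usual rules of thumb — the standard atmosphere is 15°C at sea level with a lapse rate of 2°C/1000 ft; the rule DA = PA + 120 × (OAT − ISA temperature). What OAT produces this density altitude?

Density altitude − pressure altitude = -1600 − 500 = -2100 ft.
At 120 ft/°C that is an ISA deviation of -2100/120 = -17.5°C.
ISA temperature at 500 ft = 15 − 2 × (500/1000) = 14°C.
OAT = ISA + deviation = 14 + (-17.5) = -3.5°C.

-3.5°C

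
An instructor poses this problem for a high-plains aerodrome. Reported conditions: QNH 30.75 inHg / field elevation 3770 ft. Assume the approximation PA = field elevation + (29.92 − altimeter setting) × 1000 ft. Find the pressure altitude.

2940 ft

Pressure correction = (29.92 − 30.75) × 1000 = -830 ft.
Pressure altitude = 3770 + (-830) = 2940 ft.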